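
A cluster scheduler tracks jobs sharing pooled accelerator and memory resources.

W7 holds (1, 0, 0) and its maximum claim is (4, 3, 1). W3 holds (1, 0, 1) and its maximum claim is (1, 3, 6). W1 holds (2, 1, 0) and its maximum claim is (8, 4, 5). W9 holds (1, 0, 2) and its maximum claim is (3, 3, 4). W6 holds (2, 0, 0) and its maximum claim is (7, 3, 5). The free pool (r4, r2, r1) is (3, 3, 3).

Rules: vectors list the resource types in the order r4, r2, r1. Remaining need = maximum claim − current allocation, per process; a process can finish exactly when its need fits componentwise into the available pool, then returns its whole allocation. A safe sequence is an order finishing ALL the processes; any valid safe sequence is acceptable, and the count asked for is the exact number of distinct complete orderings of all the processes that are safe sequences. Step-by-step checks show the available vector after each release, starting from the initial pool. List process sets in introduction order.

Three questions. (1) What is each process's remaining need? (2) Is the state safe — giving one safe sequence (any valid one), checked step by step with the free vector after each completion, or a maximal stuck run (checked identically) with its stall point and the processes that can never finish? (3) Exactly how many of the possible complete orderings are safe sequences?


(1) Remaining need (order r4, r2, r1):
  W7: (3, 3, 1)
  W3: (0, 3, 5)
  W1: (6, 3, 5)
  W9: (2, 3, 2)
  W6: (5, 3, 5)
(2) SAFE, for example via the order W9, W7, W3, W6, W1.
Key observation: the first exact fit in this order is W9 — it needs (2, 3, 2) with (3, 3, 3) free, meeting a requested resource to the last unit.
Walking it through:
  pool = (3, 3, 3)
  W9: need (2, 3, 2) fits (3, 3, 3); releases (1, 0, 2), pool now (4, 3, 5)
  W7: need (3, 3, 1) fits (4, 3, 5); releases (1, 0, 0), pool now (5, 3, 5)
  W3: need (0, 3, 5) fits (5, 3, 5); releases (1, 0, 1), pool now (6, 3, 6)
  W6: need (5, 3, 5) fits (6, 3, 6); releases (2, 0, 0), pool now (8, 3, 6)
  W1: need (6, 3, 5) fits (8, 3, 6); releases (2, 1, 0), pool now (10, 4, 6)
(3) Precisely 12 of the possible complete orderings are safe sequences.


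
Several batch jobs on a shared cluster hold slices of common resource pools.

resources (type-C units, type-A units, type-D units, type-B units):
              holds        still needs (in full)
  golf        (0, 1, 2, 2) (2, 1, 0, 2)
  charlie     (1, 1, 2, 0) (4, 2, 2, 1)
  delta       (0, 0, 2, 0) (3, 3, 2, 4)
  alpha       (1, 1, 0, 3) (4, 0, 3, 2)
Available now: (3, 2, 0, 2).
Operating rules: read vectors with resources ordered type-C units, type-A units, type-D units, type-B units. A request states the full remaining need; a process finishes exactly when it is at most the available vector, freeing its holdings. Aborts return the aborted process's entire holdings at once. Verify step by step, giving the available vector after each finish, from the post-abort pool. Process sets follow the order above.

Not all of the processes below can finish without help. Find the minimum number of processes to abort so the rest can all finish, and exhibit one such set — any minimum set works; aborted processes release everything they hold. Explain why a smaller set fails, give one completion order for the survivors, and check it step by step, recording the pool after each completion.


Minimum abort set: charlie.
Key observation: aborting charlie returns (1, 1, 2, 0), and alpha — hopeless before — runs at step 3 with the returned capacity in the pool.
Minimality: the empty abort set fails — the state is deadlocked as it stands.
The survivors complete as golf, delta, alpha. Check, step by step (starting from the post-abort pool):
  pool = (4, 3, 2, 2)
  run golf (needs (2, 1, 0, 2), free (4, 3, 2, 2)); after release of (0, 1, 2, 2) the pool is (4, 4, 4, 4)
  run delta (needs (3, 3, 2, 4), free (4, 4, 4, 4)); after release of (0, 0, 2, 0) the pool is (4, 4, 6, 4)
  run alpha (needs (4, 0, 3, 2), free (4, 4, 6, 4)); after release of (1, 1, 0, 3) the pool is (5, 5, 6, 7)


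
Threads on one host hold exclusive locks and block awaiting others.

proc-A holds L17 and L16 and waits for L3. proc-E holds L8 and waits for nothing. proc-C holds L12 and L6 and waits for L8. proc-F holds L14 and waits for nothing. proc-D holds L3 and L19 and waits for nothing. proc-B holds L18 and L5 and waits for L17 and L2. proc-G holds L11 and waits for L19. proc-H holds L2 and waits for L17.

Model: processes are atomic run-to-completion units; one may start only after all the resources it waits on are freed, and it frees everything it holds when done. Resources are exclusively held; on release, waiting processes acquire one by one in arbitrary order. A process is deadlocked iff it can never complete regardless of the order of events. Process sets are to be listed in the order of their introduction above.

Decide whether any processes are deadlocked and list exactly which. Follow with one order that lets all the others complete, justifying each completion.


Nothing here is deadlocked.
Key observation: all waits point, directly or indirectly, at processes that can finish, so nothing is permanently blocked.
A valid finishing order for the others: proc-D, proc-E, proc-C, proc-A, proc-H, proc-F, proc-B, proc-G.
Step-by-step check:
  proc-D: no waits; runs immediately, freeing L3 and L19
  proc-E: no waits; runs immediately, freeing L8
  proc-C waits on L8 — all released -> runs and releases L12 and L6
  proc-A waits on L3 — all released -> runs and releases L17 and L16
  proc-H waits on L17 — all released -> runs and releases L2
  proc-F: no waits; runs immediately, freeing L14
  proc-B waits on L17 and L2 — all released -> runs and releases L18 and L5
  proc-G waits on L19 — all released -> runs and releases L11


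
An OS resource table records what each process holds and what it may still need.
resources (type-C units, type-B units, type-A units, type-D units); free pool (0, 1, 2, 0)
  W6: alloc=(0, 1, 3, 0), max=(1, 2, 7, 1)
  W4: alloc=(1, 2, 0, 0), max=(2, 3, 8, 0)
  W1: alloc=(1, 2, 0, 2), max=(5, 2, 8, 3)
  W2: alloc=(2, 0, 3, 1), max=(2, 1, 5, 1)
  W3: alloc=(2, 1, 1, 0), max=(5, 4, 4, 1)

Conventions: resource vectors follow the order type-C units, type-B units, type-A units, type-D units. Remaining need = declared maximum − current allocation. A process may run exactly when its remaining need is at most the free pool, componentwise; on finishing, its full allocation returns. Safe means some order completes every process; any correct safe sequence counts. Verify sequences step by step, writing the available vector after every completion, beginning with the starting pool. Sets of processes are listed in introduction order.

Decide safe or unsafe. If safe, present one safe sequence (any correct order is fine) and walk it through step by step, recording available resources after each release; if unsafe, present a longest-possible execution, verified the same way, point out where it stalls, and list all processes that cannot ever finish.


SAFE, for example via the order W2, W6, W4, W3, W1.
Key observation: the first exact fit in this order is W2 — it needs (0, 1, 2, 0) with (0, 1, 2, 0) free, meeting a requested resource to the last unit.
Step-by-step check:
  pool = (0, 1, 2, 0)
  W2 needs (0, 1, 2, 0) <= (0, 1, 2, 0) -> finishes; pool += (2, 0, 3, 1) = (2, 1, 5, 1)
  W6 needs (1, 1, 4, 1) <= (2, 1, 5, 1) -> finishes; pool += (0, 1, 3, 0) = (2, 2, 8, 1)
  W4 needs (1, 1, 8, 0) <= (2, 2, 8, 1) -> finishes; pool += (1, 2, 0, 0) = (3, 4, 8, 1)
  W3 needs (3, 3, 3, 1) <= (3, 4, 8, 1) -> finishes; pool += (2, 1, 1, 0) = (5, 5, 9, 1)
  W1 needs (4, 0, 8, 1) <= (5, 5, 9, 1) -> finishes; pool += (1, 2, 0, 2) = (6, 7, 9, 3)


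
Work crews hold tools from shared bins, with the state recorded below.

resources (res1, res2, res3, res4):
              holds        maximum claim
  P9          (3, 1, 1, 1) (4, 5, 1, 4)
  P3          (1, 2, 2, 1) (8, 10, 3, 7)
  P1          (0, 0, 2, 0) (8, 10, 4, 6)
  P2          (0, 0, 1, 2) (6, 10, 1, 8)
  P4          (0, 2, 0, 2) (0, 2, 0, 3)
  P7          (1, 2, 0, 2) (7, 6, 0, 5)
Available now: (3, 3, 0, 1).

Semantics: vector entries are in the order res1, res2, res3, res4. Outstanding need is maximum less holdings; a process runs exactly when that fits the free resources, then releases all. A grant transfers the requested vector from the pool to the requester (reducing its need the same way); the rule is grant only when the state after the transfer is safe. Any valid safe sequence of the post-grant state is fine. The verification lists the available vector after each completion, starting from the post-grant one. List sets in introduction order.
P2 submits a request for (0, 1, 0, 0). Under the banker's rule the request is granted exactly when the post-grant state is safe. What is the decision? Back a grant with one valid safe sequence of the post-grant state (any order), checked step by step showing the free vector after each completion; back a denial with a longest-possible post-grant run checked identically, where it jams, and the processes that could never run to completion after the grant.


DENY — the pretend-granted state is unsafe.
Key observation: no order helps: past P4, P9, P7, the free pool tops out at (7, 7, 1, 6), below what each blocked process needs in res2.
Pretend the grant happened; the run P4, P9, P7 goes as far as possible. Check, step by step:
  pool = (3, 2, 0, 1)
  run P4 (needs (0, 0, 0, 1), free (3, 2, 0, 1)); after release of (0, 2, 0, 2) the pool is (3, 4, 0, 3)
  run P9 (needs (1, 4, 0, 3), free (3, 4, 0, 3)); after release of (3, 1, 1, 1) the pool is (6, 5, 1, 4)
  run P7 (needs (6, 4, 0, 3), free (6, 5, 1, 4)); after release of (1, 2, 0, 2) the pool is (7, 7, 1, 6)
  P3 cannot run: need (7, 8, 1, 6) vs free (7, 7, 1, 6) (insufficient res2)
  P1 cannot run: need (8, 10, 2, 6) vs free (7, 7, 1, 6) (insufficient res1, res2 and res3)
  P2 cannot run: need (6, 9, 0, 6) vs free (7, 7, 1, 6) (insufficient res2)
Had the request been granted, P3, P1 and P2 could never finish.


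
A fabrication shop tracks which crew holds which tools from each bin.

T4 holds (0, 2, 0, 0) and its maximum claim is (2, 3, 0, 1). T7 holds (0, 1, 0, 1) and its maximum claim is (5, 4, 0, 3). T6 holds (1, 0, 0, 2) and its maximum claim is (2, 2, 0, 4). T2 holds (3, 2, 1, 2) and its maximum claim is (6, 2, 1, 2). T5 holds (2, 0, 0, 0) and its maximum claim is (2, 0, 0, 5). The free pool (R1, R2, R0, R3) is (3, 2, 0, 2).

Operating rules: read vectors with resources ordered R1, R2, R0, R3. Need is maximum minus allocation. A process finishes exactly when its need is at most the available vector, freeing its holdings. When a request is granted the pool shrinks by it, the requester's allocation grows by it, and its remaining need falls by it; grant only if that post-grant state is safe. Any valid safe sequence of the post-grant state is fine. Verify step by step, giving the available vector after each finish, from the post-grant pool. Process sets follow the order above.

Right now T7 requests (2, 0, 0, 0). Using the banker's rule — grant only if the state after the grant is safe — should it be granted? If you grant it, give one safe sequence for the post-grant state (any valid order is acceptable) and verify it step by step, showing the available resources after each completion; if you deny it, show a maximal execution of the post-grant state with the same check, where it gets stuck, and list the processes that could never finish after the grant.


DENY. Granting would leave the state unsafe.
Key observation: after T6, T4 the pool peaks at (2, 4, 0, 4), and each blocked process is short somewhere: T7 on R1; T2 on R1; T5 on R3.
On the post-grant state, T6, T4 is a maximal run — nothing extends it. Check, step by step:
  pool = (1, 2, 0, 2)
  T6 needs (1, 2, 0, 2) <= (1, 2, 0, 2) -> finishes; pool += (1, 0, 0, 2) = (2, 2, 0, 4)
  T4 needs (2, 1, 0, 1) <= (2, 2, 0, 4) -> finishes; pool += (0, 2, 0, 0) = (2, 4, 0, 4)
  T7 cannot run: need (3, 3, 0, 2) vs free (2, 4, 0, 4) (insufficient R1)
  T2 cannot run: need (3, 0, 0, 0) vs free (2, 4, 0, 4) (insufficient R1)
  T5 cannot run: need (0, 0, 0, 5) vs free (2, 4, 0, 4) (insufficient R3)
Had the request been granted, T7, T2 and T5 could never finish.


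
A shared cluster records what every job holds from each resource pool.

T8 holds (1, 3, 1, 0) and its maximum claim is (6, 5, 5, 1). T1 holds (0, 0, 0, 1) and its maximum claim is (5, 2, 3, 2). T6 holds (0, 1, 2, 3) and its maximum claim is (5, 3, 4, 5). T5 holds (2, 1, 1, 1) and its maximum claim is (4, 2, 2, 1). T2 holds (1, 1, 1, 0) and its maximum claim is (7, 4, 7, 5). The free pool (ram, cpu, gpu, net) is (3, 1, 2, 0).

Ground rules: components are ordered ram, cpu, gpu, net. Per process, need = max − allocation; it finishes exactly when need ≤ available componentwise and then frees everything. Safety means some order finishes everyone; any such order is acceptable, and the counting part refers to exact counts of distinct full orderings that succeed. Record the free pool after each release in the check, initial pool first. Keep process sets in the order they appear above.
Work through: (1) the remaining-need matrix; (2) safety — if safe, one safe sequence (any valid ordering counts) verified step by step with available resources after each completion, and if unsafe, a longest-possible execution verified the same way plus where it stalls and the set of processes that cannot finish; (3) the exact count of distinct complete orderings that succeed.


(1) Remaining need (order ram, cpu, gpu, net):
  T8: (5, 2, 4, 1)
  T1: (5, 2, 3, 1)
  T6: (5, 2, 2, 2)
  T5: (2, 1, 1, 0)
  T2: (6, 3, 6, 5)
(2) The state is SAFE; one workable sequence: T5, T1, T6, T8, T2.
Key observation: the order's first zero-slack moment is T5 ((2, 1, 1, 0) needed, (3, 1, 2, 0) free — a requested resource with nothing to spare).
Check, step by step:
  pool = (3, 1, 2, 0)
  T5: need (2, 1, 1, 0) fits (3, 1, 2, 0); releases (2, 1, 1, 1), pool now (5, 2, 3, 1)
  T1: need (5, 2, 3, 1) fits (5, 2, 3, 1); releases (0, 0, 0, 1), pool now (5, 2, 3, 2)
  T6: need (5, 2, 2, 2) fits (5, 2, 3, 2); releases (0, 1, 2, 3), pool now (5, 3, 5, 5)
  T8: need (5, 2, 4, 1) fits (5, 3, 5, 5); releases (1, 3, 1, 0), pool now (6, 6, 6, 5)
  T2: need (6, 3, 6, 5) fits (6, 6, 6, 5); releases (1, 1, 1, 0), pool now (7, 7, 7, 5)
(3) The exact count: 1 of the possible complete orderings is a safe sequence.


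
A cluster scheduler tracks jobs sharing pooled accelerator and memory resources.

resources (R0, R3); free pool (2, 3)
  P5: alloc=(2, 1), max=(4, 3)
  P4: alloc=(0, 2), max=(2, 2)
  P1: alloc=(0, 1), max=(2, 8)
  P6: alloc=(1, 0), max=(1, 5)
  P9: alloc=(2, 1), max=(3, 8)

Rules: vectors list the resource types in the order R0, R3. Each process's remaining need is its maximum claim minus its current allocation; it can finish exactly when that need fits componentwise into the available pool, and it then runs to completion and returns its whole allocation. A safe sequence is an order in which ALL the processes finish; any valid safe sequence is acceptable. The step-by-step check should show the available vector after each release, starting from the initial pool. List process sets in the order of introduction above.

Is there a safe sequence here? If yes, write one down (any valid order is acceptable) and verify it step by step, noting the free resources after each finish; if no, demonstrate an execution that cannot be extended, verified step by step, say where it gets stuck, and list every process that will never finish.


UNSAFE.
Key observation: P4, P5, P6 can finish, but then (5, 6) is all there is, and the blocked group's R3 demands exceed it.
The run P4, P5, P6 cannot be extended any further. Verifying each step:
  pool = (2, 3)
  run P4 (needs (2, 0), free (2, 3)); after release of (0, 2) the pool is (2, 5)
  run P5 (needs (2, 2), free (2, 5)); after release of (2, 1) the pool is (4, 6)
  run P6 (needs (0, 5), free (4, 6)); after release of (1, 0) the pool is (5, 6)
  blocked: P1 wants (2, 7), pool (5, 6) — not enough R3
  blocked: P9 wants (1, 7), pool (5, 6) — not enough R3
Never able to finish: P1 and P9.


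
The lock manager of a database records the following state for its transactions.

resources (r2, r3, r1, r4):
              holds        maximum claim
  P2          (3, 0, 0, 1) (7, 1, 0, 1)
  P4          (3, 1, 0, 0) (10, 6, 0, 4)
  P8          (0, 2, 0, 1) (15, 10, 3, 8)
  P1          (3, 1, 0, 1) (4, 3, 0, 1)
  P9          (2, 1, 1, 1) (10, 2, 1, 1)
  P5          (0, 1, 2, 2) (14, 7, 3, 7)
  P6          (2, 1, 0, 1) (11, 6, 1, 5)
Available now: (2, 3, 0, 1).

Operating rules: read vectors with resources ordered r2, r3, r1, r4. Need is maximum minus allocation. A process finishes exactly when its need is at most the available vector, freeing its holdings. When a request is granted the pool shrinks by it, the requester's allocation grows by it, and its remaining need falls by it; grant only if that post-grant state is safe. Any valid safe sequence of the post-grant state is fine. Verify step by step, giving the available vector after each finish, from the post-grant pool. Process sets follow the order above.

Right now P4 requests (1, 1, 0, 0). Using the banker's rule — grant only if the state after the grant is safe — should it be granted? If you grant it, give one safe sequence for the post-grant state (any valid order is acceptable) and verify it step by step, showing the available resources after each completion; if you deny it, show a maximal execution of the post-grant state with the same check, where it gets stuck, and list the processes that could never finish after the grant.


DENY — the pretend-granted state is unsafe.
Key observation: after P1, P2 the pool peaks at (7, 3, 0, 3), and each blocked process is short somewhere: P4 on r3, r4; P8 on r2, r3, r1, r4; P9 on r2; P5 on r2, r3, r1, r4; P6 on r2, r3, r1, r4.
Pretend the grant happened; the run P1, P2 goes as far as possible. Walking it through:
  pool = (1, 2, 0, 1)
  P1 needs (1, 2, 0, 0) <= (1, 2, 0, 1) -> finishes; pool += (3, 1, 0, 1) = (4, 3, 0, 2)
  P2 needs (4, 1, 0, 0) <= (4, 3, 0, 2) -> finishes; pool += (3, 0, 0, 1) = (7, 3, 0, 3)
  blocked: P4 wants (6, 4, 0, 4), pool (7, 3, 0, 3) — not enough r3 and r4
  blocked: P8 wants (15, 8, 3, 7), pool (7, 3, 0, 3) — not enough r2, r3, r1 and r4
  blocked: P9 wants (8, 1, 0, 0), pool (7, 3, 0, 3) — not enough r2
  blocked: P5 wants (14, 6, 1, 5), pool (7, 3, 0, 3) — not enough r2, r3, r1 and r4
  blocked: P6 wants (9, 5, 1, 4), pool (7, 3, 0, 3) — not enough r2, r3, r1 and r4
Had the request been granted, P4, P8, P9, P5 and P6 could never finish.


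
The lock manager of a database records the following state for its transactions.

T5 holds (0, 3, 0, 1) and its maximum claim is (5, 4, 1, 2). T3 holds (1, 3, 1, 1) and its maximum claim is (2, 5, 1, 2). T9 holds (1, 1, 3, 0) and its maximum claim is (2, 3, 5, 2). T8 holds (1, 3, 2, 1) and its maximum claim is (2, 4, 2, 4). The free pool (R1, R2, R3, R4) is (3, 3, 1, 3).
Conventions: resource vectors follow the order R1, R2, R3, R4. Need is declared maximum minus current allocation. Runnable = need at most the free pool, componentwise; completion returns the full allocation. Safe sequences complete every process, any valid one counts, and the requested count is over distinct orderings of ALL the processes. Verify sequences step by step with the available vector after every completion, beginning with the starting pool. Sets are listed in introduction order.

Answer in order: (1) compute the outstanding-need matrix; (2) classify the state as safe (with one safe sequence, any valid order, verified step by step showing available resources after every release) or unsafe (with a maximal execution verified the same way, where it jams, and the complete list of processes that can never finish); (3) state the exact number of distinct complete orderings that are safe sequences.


(1) Need matrix, components ordered R1, R2, R3, R4:
  T5: (5, 1, 1, 1)
  T3: (1, 2, 0, 1)
  T9: (1, 2, 2, 2)
  T8: (1, 1, 0, 3)
(2) SAFE. One safe sequence: T3, T9, T8, T5.
Key observation: T9 is the earliest step where a requested resource binds exactly: need (1, 2, 2, 2), pool (4, 6, 2, 4) at its turn.
Walking it through:
  pool = (3, 3, 1, 3)
  T3: need (1, 2, 0, 1) fits (3, 3, 1, 3); releases (1, 3, 1, 1), pool now (4, 6, 2, 4)
  T9: need (1, 2, 2, 2) fits (4, 6, 2, 4); releases (1, 1, 3, 0), pool now (5, 7, 5, 4)
  T8: need (1, 1, 0, 3) fits (5, 7, 5, 4); releases (1, 3, 2, 1), pool now (6, 10, 7, 5)
  T5: need (5, 1, 1, 1) fits (6, 10, 7, 5); releases (0, 3, 0, 1), pool now (6, 13, 7, 6)
(3) The exact count: 8 of the possible complete orderings are safe sequences.


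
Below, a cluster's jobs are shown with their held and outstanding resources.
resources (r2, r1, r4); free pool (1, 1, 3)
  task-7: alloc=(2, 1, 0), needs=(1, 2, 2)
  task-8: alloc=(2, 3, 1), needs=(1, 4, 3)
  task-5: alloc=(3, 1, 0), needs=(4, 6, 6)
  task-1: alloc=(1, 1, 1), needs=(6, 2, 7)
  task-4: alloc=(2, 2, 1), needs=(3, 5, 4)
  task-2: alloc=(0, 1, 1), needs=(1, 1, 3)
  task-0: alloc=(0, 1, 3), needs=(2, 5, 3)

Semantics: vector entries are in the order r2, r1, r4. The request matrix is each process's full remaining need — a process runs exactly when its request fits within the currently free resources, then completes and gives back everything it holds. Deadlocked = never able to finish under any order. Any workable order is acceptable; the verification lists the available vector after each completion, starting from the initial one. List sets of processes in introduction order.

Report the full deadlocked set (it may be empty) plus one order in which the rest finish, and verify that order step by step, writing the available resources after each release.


The deadlocked set is task-8, task-5, task-1, task-4 and task-0.
Key observation: after task-2, task-7 the pool peaks at (3, 3, 4), and each blocked process is short somewhere: task-8 on r1; task-5 on r2, r1, r4; task-1 on r2, r4; task-4 on r1; task-0 on r1.
The rest can finish in the order task-2, task-7. Check, step by step:
  pool = (1, 1, 3)
  task-2: need (1, 1, 3) fits (1, 1, 3); releases (0, 1, 1), pool now (1, 2, 4)
  task-7: need (1, 2, 2) fits (1, 2, 4); releases (2, 1, 0), pool now (3, 3, 4)
The blocked processes can never fit:
  task-8 still needs (1, 4, 3) but only (3, 3, 4) is free — short on r1
  task-5 still needs (4, 6, 6) but only (3, 3, 4) is free — short on r2, r1 and r4
  task-1 still needs (6, 2, 7) but only (3, 3, 4) is free — short on r2 and r4
  task-4 still needs (3, 5, 4) but only (3, 3, 4) is free — short on r1
  task-0 still needs (2, 5, 3) but only (3, 3, 4) is free — short on r1


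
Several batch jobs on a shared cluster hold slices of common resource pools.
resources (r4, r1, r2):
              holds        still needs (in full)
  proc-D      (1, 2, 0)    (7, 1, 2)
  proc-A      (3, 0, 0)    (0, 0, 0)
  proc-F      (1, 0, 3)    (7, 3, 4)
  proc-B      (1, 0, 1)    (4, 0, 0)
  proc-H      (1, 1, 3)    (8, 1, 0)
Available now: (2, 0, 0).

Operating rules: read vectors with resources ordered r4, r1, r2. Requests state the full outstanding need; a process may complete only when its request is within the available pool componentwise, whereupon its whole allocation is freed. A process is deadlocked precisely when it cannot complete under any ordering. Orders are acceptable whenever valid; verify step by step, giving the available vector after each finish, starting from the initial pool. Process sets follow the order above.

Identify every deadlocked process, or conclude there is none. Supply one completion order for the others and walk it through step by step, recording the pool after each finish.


The deadlocked set is proc-D, proc-F and proc-H.
Key observation: even finishing proc-A, proc-B leaves just (6, 0, 1) free — too little r4 for any of the remaining processes.
One completion order for the rest: proc-A, proc-B. Check, step by step:
  pool = (2, 0, 0)
  proc-A needs (0, 0, 0) <= (2, 0, 0) -> finishes; pool += (3, 0, 0) = (5, 0, 0)
  proc-B needs (4, 0, 0) <= (5, 0, 0) -> finishes; pool += (1, 0, 1) = (6, 0, 1)
The blocked processes can never fit:
  proc-D cannot run: need (7, 1, 2) vs free (6, 0, 1) (insufficient r4, r1 and r2)
  proc-F cannot run: need (7, 3, 4) vs free (6, 0, 1) (insufficient r4, r1 and r2)
  proc-H cannot run: need (8, 1, 0) vs free (6, 0, 1) (insufficient r4 and r1)


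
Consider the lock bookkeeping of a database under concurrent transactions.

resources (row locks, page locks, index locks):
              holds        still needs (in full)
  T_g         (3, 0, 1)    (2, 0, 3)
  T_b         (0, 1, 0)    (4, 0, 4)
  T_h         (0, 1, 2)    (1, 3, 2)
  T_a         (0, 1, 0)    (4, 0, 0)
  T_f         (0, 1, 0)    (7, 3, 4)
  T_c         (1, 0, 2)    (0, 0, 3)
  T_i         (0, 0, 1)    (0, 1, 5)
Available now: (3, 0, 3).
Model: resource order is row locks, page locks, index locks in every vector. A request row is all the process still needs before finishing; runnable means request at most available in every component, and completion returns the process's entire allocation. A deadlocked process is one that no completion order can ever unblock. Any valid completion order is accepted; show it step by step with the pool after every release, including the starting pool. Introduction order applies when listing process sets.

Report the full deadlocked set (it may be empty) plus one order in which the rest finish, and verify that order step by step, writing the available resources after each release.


Deadlocked set: T_h and T_f.
Key observation: after T_c, T_b, T_g, T_i, T_a complete, (7, 2, 7) is the best the pool ever gets, yet each leftover process wants more page locks.
The rest can finish in the order T_c, T_b, T_g, T_i, T_a. Step-by-step check:
  pool = (3, 0, 3)
  T_c: need (0, 0, 3) fits (3, 0, 3); releases (1, 0, 2), pool now (4, 0, 5)
  T_b: need (4, 0, 4) fits (4, 0, 5); releases (0, 1, 0), pool now (4, 1, 5)
  T_g: need (2, 0, 3) fits (4, 1, 5); releases (3, 0, 1), pool now (7, 1, 6)
  T_i: need (0, 1, 5) fits (7, 1, 6); releases (0, 0, 1), pool now (7, 1, 7)
  T_a: need (4, 0, 0) fits (7, 1, 7); releases (0, 1, 0), pool now (7, 2, 7)
None of the blocked processes ever fits:
  T_h cannot run: need (1, 3, 2) vs free (7, 2, 7) (insufficient page locks)
  T_f cannot run: need (7, 3, 4) vs free (7, 2, 7) (insufficient page locks)


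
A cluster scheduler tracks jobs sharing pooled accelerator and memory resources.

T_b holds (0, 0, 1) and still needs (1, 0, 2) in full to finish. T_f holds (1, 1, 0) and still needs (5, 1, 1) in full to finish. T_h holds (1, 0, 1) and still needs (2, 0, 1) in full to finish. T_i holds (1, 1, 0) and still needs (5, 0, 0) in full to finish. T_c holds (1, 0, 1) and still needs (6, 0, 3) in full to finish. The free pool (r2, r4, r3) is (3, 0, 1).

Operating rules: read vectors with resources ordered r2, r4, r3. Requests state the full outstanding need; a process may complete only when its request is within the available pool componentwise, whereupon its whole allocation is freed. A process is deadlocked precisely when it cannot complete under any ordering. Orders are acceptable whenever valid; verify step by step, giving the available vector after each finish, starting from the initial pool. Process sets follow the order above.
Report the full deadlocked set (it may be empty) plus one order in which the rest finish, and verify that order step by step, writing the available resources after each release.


Deadlocked: T_f, T_i and T_c.
Key observation: r2 is the bottleneck — with T_h, T_b done the pool holds (4, 0, 3), short of every remaining need.
A valid finishing order for the others: T_h, T_b. Walking it through:
  pool = (3, 0, 1)
  run T_h (needs (2, 0, 1), free (3, 0, 1)); after release of (1, 0, 1) the pool is (4, 0, 2)
  run T_b (needs (1, 0, 2), free (4, 0, 2)); after release of (0, 0, 1) the pool is (4, 0, 3)
The stuck group stays short no matter what:
  blocked: T_f wants (5, 1, 1), pool (4, 0, 3) — not enough r2 and r4
  blocked: T_i wants (5, 0, 0), pool (4, 0, 3) — not enough r2
  blocked: T_c wants (6, 0, 3), pool (4, 0, 3) — not enough r2


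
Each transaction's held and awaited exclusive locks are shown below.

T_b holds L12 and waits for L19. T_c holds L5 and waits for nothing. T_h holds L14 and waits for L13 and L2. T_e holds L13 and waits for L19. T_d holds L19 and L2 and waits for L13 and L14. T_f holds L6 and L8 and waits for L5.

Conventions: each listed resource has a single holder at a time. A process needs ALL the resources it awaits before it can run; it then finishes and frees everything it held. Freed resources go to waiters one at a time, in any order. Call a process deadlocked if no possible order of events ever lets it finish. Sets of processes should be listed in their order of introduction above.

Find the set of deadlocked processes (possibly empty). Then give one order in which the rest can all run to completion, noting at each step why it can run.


Deadlocked: T_b, T_h, T_e and T_d.
Key observation: the wait chain closes on itself along T_d -> T_h -> T_e -> T_d; T_b waits into the deadlock from upstream.
A valid finishing order for the others: T_c, T_f.
Check, step by step:
  T_c: no waits; runs immediately, freeing L5
  T_f: everything it awaited (L5) is free; runs, freeing L6 and L8


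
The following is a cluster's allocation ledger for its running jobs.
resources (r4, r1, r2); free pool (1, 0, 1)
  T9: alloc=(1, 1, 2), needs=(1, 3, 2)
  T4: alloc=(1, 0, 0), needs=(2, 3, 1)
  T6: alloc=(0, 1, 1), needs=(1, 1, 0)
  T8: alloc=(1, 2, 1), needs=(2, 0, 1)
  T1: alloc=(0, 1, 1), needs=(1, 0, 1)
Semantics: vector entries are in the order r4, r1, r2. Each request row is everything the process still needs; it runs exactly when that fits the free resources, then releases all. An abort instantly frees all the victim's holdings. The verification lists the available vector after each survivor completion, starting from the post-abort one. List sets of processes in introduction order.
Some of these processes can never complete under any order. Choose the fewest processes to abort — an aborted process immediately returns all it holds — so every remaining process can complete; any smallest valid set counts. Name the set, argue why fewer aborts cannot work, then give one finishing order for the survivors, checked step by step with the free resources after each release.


Minimum abort set: T4.
Key observation: aborting T4 returns (1, 0, 0), and T8 — hopeless before — runs at step 2 with the returned capacity in the pool.
Why nothing smaller works: aborting no one leaves the state deadlocked as given.
One survivor order: T1, T8, T9, T6. Step-by-step check (post-abort pool first):
  pool = (2, 0, 1)
  run T1 (needs (1, 0, 1), free (2, 0, 1)); after release of (0, 1, 1) the pool is (2, 1, 2)
  run T8 (needs (2, 0, 1), free (2, 1, 2)); after release of (1, 2, 1) the pool is (3, 3, 3)
  run T9 (needs (1, 3, 2), free (3, 3, 3)); after release of (1, 1, 2) the pool is (4, 4, 5)
  run T6 (needs (1, 1, 0), free (4, 4, 5)); after release of (0, 1, 1) the pool is (4, 5, 6)


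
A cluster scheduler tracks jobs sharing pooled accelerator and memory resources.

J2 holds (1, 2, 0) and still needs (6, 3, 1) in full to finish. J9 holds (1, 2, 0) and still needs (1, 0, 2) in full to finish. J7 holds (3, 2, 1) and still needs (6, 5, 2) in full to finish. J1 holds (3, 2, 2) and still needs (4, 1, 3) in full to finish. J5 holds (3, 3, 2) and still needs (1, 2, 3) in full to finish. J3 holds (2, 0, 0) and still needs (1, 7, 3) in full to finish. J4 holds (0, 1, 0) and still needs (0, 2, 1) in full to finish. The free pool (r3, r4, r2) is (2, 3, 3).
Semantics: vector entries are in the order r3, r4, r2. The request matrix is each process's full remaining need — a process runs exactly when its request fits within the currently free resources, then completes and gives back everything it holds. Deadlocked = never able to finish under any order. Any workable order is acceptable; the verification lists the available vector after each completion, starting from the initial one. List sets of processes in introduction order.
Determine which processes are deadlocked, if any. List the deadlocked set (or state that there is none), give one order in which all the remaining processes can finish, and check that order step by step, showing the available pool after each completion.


No process is deadlocked.
Key observation: J5 fits the free pool immediately, and its release cascades until everyone finishes.
One completion order for the rest: J5, J1, J2, J4, J3, J9, J7. Check, step by step:
  pool = (2, 3, 3)
  run J5 (needs (1, 2, 3), free (2, 3, 3)); after release of (3, 3, 2) the pool is (5, 6, 5)
  run J1 (needs (4, 1, 3), free (5, 6, 5)); after release of (3, 2, 2) the pool is (8, 8, 7)
  run J2 (needs (6, 3, 1), free (8, 8, 7)); after release of (1, 2, 0) the pool is (9, 10, 7)
  run J4 (needs (0, 2, 1), free (9, 10, 7)); after release of (0, 1, 0) the pool is (9, 11, 7)
  run J3 (needs (1, 7, 3), free (9, 11, 7)); after release of (2, 0, 0) the pool is (11, 11, 7)
  run J9 (needs (1, 0, 2), free (11, 11, 7)); after release of (1, 2, 0) the pool is (12, 13, 7)
  run J7 (needs (6, 5, 2), free (12, 13, 7)); after release of (3, 2, 1) the pool is (15, 15, 8)


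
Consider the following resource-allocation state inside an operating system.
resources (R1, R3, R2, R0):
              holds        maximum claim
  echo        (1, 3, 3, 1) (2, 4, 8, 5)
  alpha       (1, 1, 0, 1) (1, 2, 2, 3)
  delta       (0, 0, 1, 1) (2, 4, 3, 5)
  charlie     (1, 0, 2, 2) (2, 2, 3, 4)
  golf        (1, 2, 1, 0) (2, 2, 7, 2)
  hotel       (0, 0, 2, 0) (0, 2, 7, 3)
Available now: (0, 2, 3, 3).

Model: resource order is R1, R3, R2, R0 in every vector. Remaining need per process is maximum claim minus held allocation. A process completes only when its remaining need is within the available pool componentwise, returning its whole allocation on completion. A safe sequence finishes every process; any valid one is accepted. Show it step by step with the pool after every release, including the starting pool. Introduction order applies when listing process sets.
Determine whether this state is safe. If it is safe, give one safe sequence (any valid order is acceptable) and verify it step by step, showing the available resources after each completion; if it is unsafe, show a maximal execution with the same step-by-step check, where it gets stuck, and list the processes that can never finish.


SAFE — a valid safe sequence is alpha, charlie, echo, delta, hotel, golf.
Key observation: at charlie the run first touches a limit — (1, 2, 1, 2) against (1, 3, 3, 4), exact on a resource it actually requests.
Verifying each step:
  pool = (0, 2, 3, 3)
  alpha: need (0, 1, 2, 2) fits (0, 2, 3, 3); releases (1, 1, 0, 1), pool now (1, 3, 3, 4)
  charlie: need (1, 2, 1, 2) fits (1, 3, 3, 4); releases (1, 0, 2, 2), pool now (2, 3, 5, 6)
  echo: need (1, 1, 5, 4) fits (2, 3, 5, 6); releases (1, 3, 3, 1), pool now (3, 6, 8, 7)
  delta: need (2, 4, 2, 4) fits (3, 6, 8, 7); releases (0, 0, 1, 1), pool now (3, 6, 9, 8)
  hotel: need (0, 2, 5, 3) fits (3, 6, 9, 8); releases (0, 0, 2, 0), pool now (3, 6, 11, 8)
  golf: need (1, 0, 6, 2) fits (3, 6, 11, 8); releases (1, 2, 1, 0), pool now (4, 8, 12, 8)


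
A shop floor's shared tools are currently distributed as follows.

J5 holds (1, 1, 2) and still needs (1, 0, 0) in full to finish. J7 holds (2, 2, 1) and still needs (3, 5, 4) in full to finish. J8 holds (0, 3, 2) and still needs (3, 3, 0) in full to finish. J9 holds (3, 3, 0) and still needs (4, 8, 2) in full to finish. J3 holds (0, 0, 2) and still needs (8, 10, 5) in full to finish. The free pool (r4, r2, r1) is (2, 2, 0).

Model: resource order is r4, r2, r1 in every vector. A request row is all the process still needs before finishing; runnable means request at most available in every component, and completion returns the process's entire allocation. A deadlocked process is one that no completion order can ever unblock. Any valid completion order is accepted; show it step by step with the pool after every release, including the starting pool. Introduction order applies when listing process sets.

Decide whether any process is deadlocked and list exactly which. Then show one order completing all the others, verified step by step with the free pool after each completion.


No process is deadlocked.
Key observation: beginning at J5, releases accumulate fast enough that every process eventually fits.
A valid finishing order for the others: J5, J8, J7, J9, J3. Verifying each step:
  pool = (2, 2, 0)
  J5 needs (1, 0, 0) <= (2, 2, 0) -> finishes; pool += (1, 1, 2) = (3, 3, 2)
  J8 needs (3, 3, 0) <= (3, 3, 2) -> finishes; pool += (0, 3, 2) = (3, 6, 4)
  J7 needs (3, 5, 4) <= (3, 6, 4) -> finishes; pool += (2, 2, 1) = (5, 8, 5)
  J9 needs (4, 8, 2) <= (5, 8, 5) -> finishes; pool += (3, 3, 0) = (8, 11, 5)
  J3 needs (8, 10, 5) <= (8, 11, 5) -> finishes; pool += (0, 0, 2) = (8, 11, 7)


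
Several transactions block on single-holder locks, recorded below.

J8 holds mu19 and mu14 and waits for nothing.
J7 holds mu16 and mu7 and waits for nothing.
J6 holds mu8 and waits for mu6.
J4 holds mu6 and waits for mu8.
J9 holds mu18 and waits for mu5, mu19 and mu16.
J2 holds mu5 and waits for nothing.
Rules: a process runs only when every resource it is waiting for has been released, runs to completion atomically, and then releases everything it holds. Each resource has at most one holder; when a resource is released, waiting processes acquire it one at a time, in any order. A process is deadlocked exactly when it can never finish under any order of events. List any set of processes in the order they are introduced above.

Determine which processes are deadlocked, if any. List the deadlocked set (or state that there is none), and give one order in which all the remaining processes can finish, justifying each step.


Deadlocked: J6 and J4.
Key observation: the wait chain closes on itself along J6 -> J4 -> J6; no other process is dragged down with it.
One completion order for the rest: J7, J8, J2, J9.
Step-by-step check:
  run J7 (it waits on nothing); releases mu16 and mu7
  run J8 (it waits on nothing); releases mu19 and mu14
  run J2 (it waits on nothing); releases mu5
  run J9 (all its waits — mu5, mu19 and mu16 — are resolved); releases mu18


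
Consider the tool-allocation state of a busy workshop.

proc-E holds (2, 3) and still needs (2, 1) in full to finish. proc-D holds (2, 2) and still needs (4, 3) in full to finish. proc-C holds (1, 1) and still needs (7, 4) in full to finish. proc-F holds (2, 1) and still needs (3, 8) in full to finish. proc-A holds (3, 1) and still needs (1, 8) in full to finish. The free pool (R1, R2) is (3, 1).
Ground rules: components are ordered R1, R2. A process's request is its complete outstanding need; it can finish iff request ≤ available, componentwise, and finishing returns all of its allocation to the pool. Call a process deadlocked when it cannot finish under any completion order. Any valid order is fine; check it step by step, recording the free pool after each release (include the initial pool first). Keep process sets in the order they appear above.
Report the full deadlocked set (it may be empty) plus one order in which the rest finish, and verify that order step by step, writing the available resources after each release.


Deadlocked: proc-F and proc-A.
Key observation: the pool after proc-E, proc-D, proc-C is (8, 7); every surviving request exceeds it in R2, so progress ends there.
One completion order for the rest: proc-E, proc-D, proc-C. Walking it through:
  pool = (3, 1)
  proc-E: need (2, 1) fits (3, 1); releases (2, 3), pool now (5, 4)
  proc-D: need (4, 3) fits (5, 4); releases (2, 2), pool now (7, 6)
  proc-C: need (7, 4) fits (7, 6); releases (1, 1), pool now (8, 7)
The blocked processes can never fit:
  proc-F still needs (3, 8) but only (8, 7) is free — short on R2
  proc-A still needs (1, 8) but only (8, 7) is free — short on R2


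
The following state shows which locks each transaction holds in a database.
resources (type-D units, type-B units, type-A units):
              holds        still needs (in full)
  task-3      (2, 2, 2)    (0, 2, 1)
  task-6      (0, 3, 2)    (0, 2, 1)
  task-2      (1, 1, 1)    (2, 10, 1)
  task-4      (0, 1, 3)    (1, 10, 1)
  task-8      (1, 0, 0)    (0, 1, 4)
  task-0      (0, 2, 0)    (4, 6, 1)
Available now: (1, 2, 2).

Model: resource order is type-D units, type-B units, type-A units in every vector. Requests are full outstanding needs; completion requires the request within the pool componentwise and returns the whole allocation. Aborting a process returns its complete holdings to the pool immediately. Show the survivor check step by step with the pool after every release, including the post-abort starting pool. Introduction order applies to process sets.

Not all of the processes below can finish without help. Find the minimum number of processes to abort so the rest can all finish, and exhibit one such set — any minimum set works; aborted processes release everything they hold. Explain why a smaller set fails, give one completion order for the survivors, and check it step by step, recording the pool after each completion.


Minimum abort set: task-4.
Key observation: task-2 had no path to completion before; after the abort of task-4 ((0, 1, 3) returned), step 5 is where it fits.
Why nothing smaller works: aborting no one leaves the state deadlocked as given.
The survivors complete as task-3, task-6, task-8, task-0, task-2. Verifying each step (starting from the post-abort pool):
  pool = (1, 3, 5)
  task-3: need (0, 2, 1) fits (1, 3, 5); releases (2, 2, 2), pool now (3, 5, 7)
  task-6: need (0, 2, 1) fits (3, 5, 7); releases (0, 3, 2), pool now (3, 8, 9)
  task-8: need (0, 1, 4) fits (3, 8, 9); releases (1, 0, 0), pool now (4, 8, 9)
  task-0: need (4, 6, 1) fits (4, 8, 9); releases (0, 2, 0), pool now (4, 10, 9)
  task-2: need (2, 10, 1) fits (4, 10, 9); releases (1, 1, 1), pool now (5, 11, 10)
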